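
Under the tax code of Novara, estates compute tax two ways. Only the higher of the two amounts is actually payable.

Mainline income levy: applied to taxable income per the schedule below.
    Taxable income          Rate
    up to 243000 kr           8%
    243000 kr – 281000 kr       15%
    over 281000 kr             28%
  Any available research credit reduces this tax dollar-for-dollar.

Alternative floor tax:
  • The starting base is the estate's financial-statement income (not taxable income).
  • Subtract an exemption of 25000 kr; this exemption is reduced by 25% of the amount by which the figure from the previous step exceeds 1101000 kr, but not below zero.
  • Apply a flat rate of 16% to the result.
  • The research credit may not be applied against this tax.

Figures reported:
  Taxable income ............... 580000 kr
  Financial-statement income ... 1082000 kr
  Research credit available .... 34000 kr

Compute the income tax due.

169120 kr

Mainline income levy:
  243000 kr × 8% = 19440 kr
  38000 kr × 15% = 5700 kr
  299000 kr × 28% = 83720 kr
  → 108860 kr
  Less research credit 34000 kr → 74860 kr

Alternative floor tax:
  Base (financial-statement income): 1082000 kr
  Exemption: 1082000 kr ≤ 1101000 kr, so full 25000 kr applies
  Base: 1082000 kr − 25000 kr = 1057000 kr
  1057000 kr × 16% = 169120 kr

169120 kr > 74860 kr, so the alternative floor tax is the binding amount.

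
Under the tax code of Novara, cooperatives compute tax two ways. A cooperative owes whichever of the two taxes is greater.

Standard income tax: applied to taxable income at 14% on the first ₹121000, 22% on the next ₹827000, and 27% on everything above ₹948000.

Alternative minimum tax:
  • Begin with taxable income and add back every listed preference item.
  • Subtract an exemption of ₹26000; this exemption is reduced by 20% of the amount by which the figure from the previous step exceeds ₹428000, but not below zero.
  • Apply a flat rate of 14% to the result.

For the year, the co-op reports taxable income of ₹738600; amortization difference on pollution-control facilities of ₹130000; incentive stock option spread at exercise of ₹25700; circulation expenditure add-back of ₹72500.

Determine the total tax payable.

Alternative minimum tax:
  Adjusted income: ₹738600 + ₹130000 + ₹25700 + ₹72500 = ₹966800
  Exemption: 20% × (₹966800 − ₹428000) = ₹107760 ≥ ₹26000, so the exemption is fully phased out
  Base: ₹966800 − ₹0 = ₹966800
  ₹966800 × 14% = ₹135352

Standard income tax:
  ₹121000 × 14% = ₹16940
  ₹617600 × 22% = ₹135872
  → ₹152812

₹152812 > ₹135352, so the standard income tax governs.

₹152812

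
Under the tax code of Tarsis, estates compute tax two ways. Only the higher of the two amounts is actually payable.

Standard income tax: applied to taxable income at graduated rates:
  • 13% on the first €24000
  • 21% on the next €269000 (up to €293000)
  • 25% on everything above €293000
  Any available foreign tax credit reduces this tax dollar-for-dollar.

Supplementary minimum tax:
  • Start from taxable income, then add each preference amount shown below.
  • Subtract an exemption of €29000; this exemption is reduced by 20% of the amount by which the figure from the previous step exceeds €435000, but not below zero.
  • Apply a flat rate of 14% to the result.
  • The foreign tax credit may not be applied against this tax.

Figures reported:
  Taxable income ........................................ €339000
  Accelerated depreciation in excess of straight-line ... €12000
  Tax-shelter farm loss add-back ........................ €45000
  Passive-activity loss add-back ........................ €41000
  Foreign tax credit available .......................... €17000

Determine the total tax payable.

€57176

Supplementary minimum tax:
  Adjusted income: €339000 + €12000 + €45000 + €41000 = €437000
  Exemption: €29000 − 20% × (€437000 − €435000) = €29000 − €400 = €28600
  Base: €437000 − €28600 = €408400
  €408400 × 14% = €57176

Standard income tax:
  €24000 × 13% = €3120
  €269000 × 21% = €56490
  €46000 × 25% = €11500
  → €71110
  Less foreign tax credit €17000 → €54110

€57176 > €54110, so the supplementary minimum tax is the binding amount.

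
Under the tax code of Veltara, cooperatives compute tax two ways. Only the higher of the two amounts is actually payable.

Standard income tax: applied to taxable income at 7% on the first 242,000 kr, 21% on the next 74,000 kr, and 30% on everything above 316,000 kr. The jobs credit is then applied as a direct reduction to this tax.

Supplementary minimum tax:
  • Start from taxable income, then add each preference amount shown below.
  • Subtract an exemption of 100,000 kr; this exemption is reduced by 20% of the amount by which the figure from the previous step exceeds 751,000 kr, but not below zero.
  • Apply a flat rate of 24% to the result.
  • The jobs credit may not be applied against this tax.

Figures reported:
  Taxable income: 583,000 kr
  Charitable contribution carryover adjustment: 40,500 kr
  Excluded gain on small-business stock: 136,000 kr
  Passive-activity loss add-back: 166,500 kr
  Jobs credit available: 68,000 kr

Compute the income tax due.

206,640 kr

Supplementary minimum tax:
  Adjusted income: 583,000 kr + 40,500 kr + 136,000 kr + 166,500 kr = 926,000 kr
  Exemption: 100,000 kr − 20% × (926,000 kr − 751,000 kr) = 100,000 kr − 35,000 kr = 65,000 kr
  Base: 926,000 kr − 65,000 kr = 861,000 kr
  861,000 kr × 24% = 206,640 kr

Standard income tax:
  242,000 kr × 7% = 16,940 kr
  74,000 kr × 21% = 15,540 kr
  267,000 kr × 30% = 80,100 kr
  → 112,580 kr
  Less jobs credit 68,000 kr → 44,580 kr

206,640 kr > 44,580 kr, so the supplementary minimum tax is the binding amount.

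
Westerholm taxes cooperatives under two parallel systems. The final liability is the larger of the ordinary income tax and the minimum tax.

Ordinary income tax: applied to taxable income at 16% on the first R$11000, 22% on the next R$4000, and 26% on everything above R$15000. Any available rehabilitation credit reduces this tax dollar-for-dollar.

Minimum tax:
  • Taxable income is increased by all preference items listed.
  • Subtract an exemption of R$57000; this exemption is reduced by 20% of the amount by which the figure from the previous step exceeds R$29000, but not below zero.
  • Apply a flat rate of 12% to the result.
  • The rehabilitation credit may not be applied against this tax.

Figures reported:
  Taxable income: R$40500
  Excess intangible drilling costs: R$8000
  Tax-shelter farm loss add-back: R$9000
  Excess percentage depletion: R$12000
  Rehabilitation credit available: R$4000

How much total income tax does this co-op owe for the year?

R$5270

Ordinary income tax:
  R$11000 × 16% = R$1760
  R$4000 × 22% = R$880
  R$25500 × 26% = R$6630
  → R$9270
  Less rehabilitation credit R$4000 → R$5270

Minimum tax:
  Adjusted income: R$40500 + R$8000 + R$9000 + R$12000 = R$69500
  Exemption: R$57000 − 20% × (R$69500 − R$29000) = R$57000 − R$8100 = R$48900
  Base: R$69500 − R$48900 = R$20600
  R$20600 × 12% = R$2472

R$5270 > R$2472, so the ordinary income tax governs.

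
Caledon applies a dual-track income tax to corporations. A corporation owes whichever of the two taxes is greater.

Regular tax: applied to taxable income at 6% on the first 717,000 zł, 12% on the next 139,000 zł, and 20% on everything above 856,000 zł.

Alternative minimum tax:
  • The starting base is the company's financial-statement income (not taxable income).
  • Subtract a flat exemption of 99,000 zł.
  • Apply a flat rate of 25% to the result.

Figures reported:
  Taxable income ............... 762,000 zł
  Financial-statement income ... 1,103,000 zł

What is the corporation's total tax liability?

251,000 zł

Alternative minimum tax:
  Base (financial-statement income): 1,103,000 zł
  Less exemption 99,000 zł → base 1,004,000 zł
  1,004,000 zł × 25% = 251,000 zł

Regular tax:
  717,000 zł × 6% = 43,020 zł
  45,000 zł × 12% = 5,400 zł
  → 48,420 zł

251,000 zł > 48,420 zł, so the alternative minimum tax is the binding amount.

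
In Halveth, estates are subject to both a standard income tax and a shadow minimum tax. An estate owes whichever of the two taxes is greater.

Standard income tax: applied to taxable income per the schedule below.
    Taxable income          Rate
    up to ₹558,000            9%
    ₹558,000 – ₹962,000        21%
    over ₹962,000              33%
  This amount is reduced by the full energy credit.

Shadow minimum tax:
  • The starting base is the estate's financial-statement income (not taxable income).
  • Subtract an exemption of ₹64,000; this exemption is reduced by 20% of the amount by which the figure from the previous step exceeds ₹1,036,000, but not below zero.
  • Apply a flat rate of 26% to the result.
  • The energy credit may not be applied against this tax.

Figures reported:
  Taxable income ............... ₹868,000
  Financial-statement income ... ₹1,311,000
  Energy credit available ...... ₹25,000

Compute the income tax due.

Shadow minimum tax:
  Base (financial-statement income): ₹1,311,000
  Exemption: ₹64,000 − 20% × (₹1,311,000 − ₹1,036,000) = ₹64,000 − ₹55,000 = ₹9,000
  Base: ₹1,311,000 − ₹9,000 = ₹1,302,000
  ₹1,302,000 × 26% = ₹338,520

Standard income tax:
  ₹558,000 × 9% = ₹50,220
  ₹310,000 × 21% = ₹65,100
  → ₹115,320
  Less energy credit ₹25,000 → ₹90,320

₹338,520 > ₹90,320, so the shadow minimum tax is the binding amount.

₹338,520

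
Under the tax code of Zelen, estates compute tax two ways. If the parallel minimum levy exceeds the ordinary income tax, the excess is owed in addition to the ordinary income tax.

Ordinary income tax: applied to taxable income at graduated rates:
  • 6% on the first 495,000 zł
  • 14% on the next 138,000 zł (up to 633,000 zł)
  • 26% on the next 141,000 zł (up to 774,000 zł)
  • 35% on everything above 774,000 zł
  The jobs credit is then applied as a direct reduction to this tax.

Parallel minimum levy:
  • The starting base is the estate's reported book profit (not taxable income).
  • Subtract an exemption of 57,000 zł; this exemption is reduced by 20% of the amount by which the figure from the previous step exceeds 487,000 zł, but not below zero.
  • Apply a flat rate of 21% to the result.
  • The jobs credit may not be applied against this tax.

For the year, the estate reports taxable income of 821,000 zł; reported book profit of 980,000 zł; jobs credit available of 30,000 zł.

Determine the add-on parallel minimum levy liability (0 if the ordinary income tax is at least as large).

Ordinary income tax:
  495,000 zł × 6% = 29,700 zł
  138,000 zł × 14% = 19,320 zł
  141,000 zł × 26% = 36,660 zł
  47,000 zł × 35% = 16,450 zł
  → 102,130 zł
  Less jobs credit 30,000 zł → 72,130 zł

Parallel minimum levy:
  Base (reported book profit): 980,000 zł
  Exemption: 20% × (980,000 zł − 487,000 zł) = 98,600 zł ≥ 57,000 zł, so the exemption is fully phased out
  Base: 980,000 zł − 0 zł = 980,000 zł
  980,000 zł × 21% = 205,800 zł

Excess of parallel minimum levy over ordinary income tax: 205,800 zł − 72,130 zł = 133,670 zł.

133,670 zł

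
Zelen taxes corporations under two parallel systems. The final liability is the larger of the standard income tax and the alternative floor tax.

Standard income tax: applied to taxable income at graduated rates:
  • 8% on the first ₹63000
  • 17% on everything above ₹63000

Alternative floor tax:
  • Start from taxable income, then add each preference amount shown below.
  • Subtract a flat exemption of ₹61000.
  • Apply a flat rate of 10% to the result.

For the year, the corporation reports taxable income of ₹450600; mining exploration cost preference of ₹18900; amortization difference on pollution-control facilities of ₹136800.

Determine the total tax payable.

₹70932

Alternative floor tax:
  Adjusted income: ₹450600 + ₹18900 + ₹136800 = ₹606300
  Less exemption ₹61000 → base ₹545300
  ₹545300 × 10% = ₹54530

Standard income tax:
  ₹63000 × 8% = ₹5040
  ₹387600 × 17% = ₹65892
  → ₹70932

₹70932 > ₹54530, so the standard income tax governs.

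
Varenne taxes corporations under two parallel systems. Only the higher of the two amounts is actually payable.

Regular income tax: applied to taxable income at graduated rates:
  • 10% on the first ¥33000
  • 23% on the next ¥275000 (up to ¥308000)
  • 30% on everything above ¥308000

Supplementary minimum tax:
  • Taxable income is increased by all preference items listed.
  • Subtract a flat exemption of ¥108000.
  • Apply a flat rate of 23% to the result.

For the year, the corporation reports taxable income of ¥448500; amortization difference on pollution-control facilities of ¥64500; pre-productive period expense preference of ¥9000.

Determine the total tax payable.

Regular income tax:
  ¥33000 × 10% = ¥3300
  ¥275000 × 23% = ¥63250
  ¥140500 × 30% = ¥42150
  → ¥108700

Supplementary minimum tax:
  Adjusted income: ¥448500 + ¥64500 + ¥9000 = ¥522000
  Less exemption ¥108000 → base ¥414000
  ¥414000 × 23% = ¥95220

¥108700 > ¥95220, so the regular income tax governs.

¥108700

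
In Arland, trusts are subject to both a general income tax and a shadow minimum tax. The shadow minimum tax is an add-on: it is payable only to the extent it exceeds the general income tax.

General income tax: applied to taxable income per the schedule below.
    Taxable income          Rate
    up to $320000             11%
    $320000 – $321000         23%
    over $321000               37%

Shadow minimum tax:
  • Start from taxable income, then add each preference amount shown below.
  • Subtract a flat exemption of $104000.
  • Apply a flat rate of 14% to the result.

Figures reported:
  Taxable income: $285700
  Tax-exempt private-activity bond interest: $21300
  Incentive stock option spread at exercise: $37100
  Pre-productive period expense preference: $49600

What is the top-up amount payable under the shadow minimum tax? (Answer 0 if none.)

$9131

General income tax:
  $285700 × 11% = $31427

Shadow minimum tax:
  Adjusted income: $285700 + $21300 + $37100 + $49600 = $393700
  Less exemption $104000 → base $289700
  $289700 × 14% = $40558

Excess of shadow minimum tax over general income tax: $40558 − $31427 = $9131.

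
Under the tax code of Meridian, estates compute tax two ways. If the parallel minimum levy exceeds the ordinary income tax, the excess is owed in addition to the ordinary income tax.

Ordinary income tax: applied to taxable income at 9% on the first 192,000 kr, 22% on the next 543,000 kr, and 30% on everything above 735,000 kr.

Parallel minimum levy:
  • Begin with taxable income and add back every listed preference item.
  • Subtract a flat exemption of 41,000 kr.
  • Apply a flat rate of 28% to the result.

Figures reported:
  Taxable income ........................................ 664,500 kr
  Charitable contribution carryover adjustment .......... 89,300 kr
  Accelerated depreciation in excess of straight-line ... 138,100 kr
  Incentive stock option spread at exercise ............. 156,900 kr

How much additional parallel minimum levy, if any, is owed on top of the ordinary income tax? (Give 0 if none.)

Parallel minimum levy:
  Adjusted income: 664,500 kr + 89,300 kr + 138,100 kr + 156,900 kr = 1,048,800 kr
  Less exemption 41,000 kr → base 1,007,800 kr
  1,007,800 kr × 28% = 282,184 kr

Ordinary income tax:
  192,000 kr × 9% = 17,280 kr
  472,500 kr × 22% = 103,950 kr
  → 121,230 kr

Excess of parallel minimum levy over ordinary income tax: 282,184 kr − 121,230 kr = 160,954 kr.

160,954 kr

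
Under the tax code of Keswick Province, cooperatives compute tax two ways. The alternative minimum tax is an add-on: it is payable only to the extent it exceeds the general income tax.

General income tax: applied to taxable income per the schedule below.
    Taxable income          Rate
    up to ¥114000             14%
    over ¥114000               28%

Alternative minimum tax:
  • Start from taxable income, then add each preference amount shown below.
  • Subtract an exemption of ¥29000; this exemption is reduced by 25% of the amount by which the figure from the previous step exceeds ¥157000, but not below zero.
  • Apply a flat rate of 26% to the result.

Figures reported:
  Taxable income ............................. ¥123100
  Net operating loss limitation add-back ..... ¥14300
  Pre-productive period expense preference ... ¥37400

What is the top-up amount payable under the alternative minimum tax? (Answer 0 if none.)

Alternative minimum tax:
  Adjusted income: ¥123100 + ¥14300 + ¥37400 = ¥174800
  Exemption: ¥29000 − 25% × (¥174800 − ¥157000) = ¥29000 − ¥4450 = ¥24550
  Base: ¥174800 − ¥24550 = ¥150250
  ¥150250 × 26% = ¥39065

General income tax:
  ¥114000 × 14% = ¥15960
  ¥9100 × 28% = ¥2548
  → ¥18508

Excess of alternative minimum tax over general income tax: ¥39065 − ¥18508 = ¥20557.

¥20557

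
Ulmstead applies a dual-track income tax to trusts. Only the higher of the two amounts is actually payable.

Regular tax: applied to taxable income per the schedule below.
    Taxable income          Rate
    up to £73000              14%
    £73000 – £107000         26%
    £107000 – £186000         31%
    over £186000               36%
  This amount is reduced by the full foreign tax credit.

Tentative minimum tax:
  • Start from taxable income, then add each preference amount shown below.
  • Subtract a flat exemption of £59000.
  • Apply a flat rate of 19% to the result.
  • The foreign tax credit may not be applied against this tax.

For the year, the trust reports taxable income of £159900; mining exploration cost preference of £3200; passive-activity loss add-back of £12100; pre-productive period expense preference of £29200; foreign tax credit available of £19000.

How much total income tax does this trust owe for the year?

£27626

Tentative minimum tax:
  Adjusted income: £159900 + £3200 + £12100 + £29200 = £204400
  Less exemption £59000 → base £145400
  £145400 × 19% = £27626

Regular tax:
  £73000 × 14% = £10220
  £34000 × 26% = £8840
  £52900 × 31% = £16399
  → £35459
  Less foreign tax credit £19000 → £16459

£27626 > £16459, so the tentative minimum tax is the binding amount.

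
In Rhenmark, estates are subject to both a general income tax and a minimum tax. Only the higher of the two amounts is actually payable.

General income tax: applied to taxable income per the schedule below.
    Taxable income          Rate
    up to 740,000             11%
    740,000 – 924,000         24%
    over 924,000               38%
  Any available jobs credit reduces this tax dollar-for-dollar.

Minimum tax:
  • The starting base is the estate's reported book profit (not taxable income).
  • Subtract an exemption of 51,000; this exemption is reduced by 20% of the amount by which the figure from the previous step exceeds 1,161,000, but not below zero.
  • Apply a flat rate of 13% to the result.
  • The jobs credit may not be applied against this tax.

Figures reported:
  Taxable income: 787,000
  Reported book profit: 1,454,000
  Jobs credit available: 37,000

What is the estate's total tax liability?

189,020

General income tax:
  740,000 × 11% = 81,400
  47,000 × 24% = 11,280
  → 92,680
  Less jobs credit 37,000 → 55,680

Minimum tax:
  Base (reported book profit): 1,454,000
  Exemption: 20% × (1,454,000 − 1,161,000) = 58,600 ≥ 51,000, so the exemption is fully phased out
  Base: 1,454,000 − 0 = 1,454,000
  1,454,000 × 13% = 189,020

189,020 > 55,680, so the minimum tax is the binding amount.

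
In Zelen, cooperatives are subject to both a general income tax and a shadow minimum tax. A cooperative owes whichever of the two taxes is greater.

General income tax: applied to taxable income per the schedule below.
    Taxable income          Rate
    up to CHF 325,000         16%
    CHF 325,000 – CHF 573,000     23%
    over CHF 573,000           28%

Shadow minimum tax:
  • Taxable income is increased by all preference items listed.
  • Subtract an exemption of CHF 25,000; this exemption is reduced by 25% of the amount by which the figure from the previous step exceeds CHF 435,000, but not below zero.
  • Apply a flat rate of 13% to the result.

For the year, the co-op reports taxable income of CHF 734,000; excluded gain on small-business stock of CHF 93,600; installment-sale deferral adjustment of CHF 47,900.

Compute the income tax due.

Shadow minimum tax:
  Adjusted income: CHF 734,000 + CHF 93,600 + CHF 47,900 = CHF 875,500
  Exemption: 25% × (CHF 875,500 − CHF 435,000) = CHF 110,125 ≥ CHF 25,000, so the exemption is fully phased out
  Base: CHF 875,500 − CHF 0 = CHF 875,500
  CHF 875,500 × 13% = CHF 113,815

General income tax:
  CHF 325,000 × 16% = CHF 52,000
  CHF 248,000 × 23% = CHF 57,040
  CHF 161,000 × 28% = CHF 45,080
  → CHF 154,120

CHF 154,120 > CHF 113,815, so the general income tax governs.

CHF 154,120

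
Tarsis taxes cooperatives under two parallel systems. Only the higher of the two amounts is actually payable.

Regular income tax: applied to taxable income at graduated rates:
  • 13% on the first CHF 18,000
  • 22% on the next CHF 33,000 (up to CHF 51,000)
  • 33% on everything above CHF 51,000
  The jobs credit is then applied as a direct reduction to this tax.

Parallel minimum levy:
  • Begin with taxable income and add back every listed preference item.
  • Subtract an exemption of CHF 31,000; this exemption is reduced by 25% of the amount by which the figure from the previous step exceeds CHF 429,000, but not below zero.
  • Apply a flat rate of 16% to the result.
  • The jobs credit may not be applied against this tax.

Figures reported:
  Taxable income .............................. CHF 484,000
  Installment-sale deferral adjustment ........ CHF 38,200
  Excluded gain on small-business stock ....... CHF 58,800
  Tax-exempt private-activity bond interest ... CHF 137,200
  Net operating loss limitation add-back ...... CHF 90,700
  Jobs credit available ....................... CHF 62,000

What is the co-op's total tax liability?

Regular income tax:
  CHF 18,000 × 13% = CHF 2,340
  CHF 33,000 × 22% = CHF 7,260
  CHF 433,000 × 33% = CHF 142,890
  → CHF 152,490
  Less jobs credit CHF 62,000 → CHF 90,490

Parallel minimum levy:
  Adjusted income: CHF 484,000 + CHF 38,200 + CHF 58,800 + CHF 137,200 + CHF 90,700 = CHF 808,900
  Exemption: 25% × (CHF 808,900 − CHF 429,000) = CHF 94,975 ≥ CHF 31,000, so the exemption is fully phased out
  Base: CHF 808,900 − CHF 0 = CHF 808,900
  CHF 808,900 × 16% = CHF 129,424

CHF 129,424 > CHF 90,490, so the parallel minimum levy is the binding amount.

CHF 129,424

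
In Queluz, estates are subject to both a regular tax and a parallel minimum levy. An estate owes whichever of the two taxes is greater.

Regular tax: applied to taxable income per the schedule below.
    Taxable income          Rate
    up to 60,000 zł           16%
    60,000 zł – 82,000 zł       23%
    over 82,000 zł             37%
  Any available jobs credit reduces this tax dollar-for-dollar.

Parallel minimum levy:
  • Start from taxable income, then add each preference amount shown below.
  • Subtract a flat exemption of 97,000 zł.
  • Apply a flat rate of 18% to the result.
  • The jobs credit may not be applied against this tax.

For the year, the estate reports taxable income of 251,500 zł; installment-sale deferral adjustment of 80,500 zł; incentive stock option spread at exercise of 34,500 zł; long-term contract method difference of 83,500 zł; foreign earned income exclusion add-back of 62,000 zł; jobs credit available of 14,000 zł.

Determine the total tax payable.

Parallel minimum levy:
  Adjusted income: 251,500 zł + 80,500 zł + 34,500 zł + 83,500 zł + 62,000 zł = 512,000 zł
  Less exemption 97,000 zł → base 415,000 zł
  415,000 zł × 18% = 74,700 zł

Regular tax:
  60,000 zł × 16% = 9,600 zł
  22,000 zł × 23% = 5,060 zł
  169,500 zł × 37% = 62,715 zł
  → 77,375 zł
  Less jobs credit 14,000 zł → 63,375 zł

74,700 zł > 63,375 zł, so the parallel minimum levy is the binding amount.

74,700 zł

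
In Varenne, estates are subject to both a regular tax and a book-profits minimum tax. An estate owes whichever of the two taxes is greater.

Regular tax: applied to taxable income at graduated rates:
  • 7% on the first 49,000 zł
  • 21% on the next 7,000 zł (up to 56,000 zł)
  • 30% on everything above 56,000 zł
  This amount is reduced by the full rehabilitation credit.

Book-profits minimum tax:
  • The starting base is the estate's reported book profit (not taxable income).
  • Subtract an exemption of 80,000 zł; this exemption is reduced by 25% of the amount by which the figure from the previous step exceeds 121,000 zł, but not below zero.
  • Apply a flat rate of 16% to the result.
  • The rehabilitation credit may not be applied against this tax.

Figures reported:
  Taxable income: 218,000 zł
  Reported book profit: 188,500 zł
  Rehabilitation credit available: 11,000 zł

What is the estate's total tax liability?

Book-profits minimum tax:
  Base (reported book profit): 188,500 zł
  Exemption: 80,000 zł − 25% × (188,500 zł − 121,000 zł) = 80,000 zł − 16,875 zł = 63,125 zł
  Base: 188,500 zł − 63,125 zł = 125,375 zł
  125,375 zł × 16% = 20,060 zł

Regular tax:
  49,000 zł × 7% = 3,430 zł
  7,000 zł × 21% = 1,470 zł
  162,000 zł × 30% = 48,600 zł
  → 53,500 zł
  Less rehabilitation credit 11,000 zł → 42,500 zł

42,500 zł > 20,060 zł, so the regular tax governs.

42,500 zł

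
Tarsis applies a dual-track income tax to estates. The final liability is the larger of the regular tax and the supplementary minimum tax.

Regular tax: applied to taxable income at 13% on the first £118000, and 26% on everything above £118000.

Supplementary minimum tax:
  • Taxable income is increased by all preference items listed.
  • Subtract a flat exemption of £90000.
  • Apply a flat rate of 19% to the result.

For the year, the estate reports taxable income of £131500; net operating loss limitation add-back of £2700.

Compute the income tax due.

£18850

Supplementary minimum tax:
  Adjusted income: £131500 + £2700 = £134200
  Less exemption £90000 → base £44200
  £44200 × 19% = £8398

Regular tax:
  £118000 × 13% = £15340
  £13500 × 26% = £3510
  → £18850

£18850 > £8398, so the regular tax governs.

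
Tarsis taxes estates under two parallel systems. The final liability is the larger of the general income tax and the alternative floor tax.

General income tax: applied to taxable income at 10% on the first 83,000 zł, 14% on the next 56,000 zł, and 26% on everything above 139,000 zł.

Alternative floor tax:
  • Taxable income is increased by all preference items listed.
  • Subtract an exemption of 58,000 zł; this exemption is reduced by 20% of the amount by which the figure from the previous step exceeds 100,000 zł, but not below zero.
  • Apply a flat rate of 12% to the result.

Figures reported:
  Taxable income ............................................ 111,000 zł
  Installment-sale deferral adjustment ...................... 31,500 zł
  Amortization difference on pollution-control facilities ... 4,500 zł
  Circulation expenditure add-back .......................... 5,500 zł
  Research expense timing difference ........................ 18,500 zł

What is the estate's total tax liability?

General income tax:
  83,000 zł × 10% = 8,300 zł
  28,000 zł × 14% = 3,920 zł
  → 12,220 zł

Alternative floor tax:
  Adjusted income: 111,000 zł + 31,500 zł + 4,500 zł + 5,500 zł + 18,500 zł = 171,000 zł
  Exemption: 58,000 zł − 20% × (171,000 zł − 100,000 zł) = 58,000 zł − 14,200 zł = 43,800 zł
  Base: 171,000 zł − 43,800 zł = 127,200 zł
  127,200 zł × 12% = 15,264 zł

15,264 zł > 12,220 zł, so the alternative floor tax is the binding amount.

15,264 zł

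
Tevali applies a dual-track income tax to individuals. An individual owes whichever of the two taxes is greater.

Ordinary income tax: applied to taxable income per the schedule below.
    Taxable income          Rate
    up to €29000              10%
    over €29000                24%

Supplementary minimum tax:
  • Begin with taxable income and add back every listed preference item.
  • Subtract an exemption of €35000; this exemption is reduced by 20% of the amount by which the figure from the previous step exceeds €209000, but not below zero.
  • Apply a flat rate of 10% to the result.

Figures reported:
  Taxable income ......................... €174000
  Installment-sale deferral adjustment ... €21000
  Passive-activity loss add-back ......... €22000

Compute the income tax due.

€37700

Supplementary minimum tax:
  Adjusted income: €174000 + €21000 + €22000 = €217000
  Exemption: €35000 − 20% × (€217000 − €209000) = €35000 − €1600 = €33400
  Base: €217000 − €33400 = €183600
  €183600 × 10% = €18360

Ordinary income tax:
  €29000 × 10% = €2900
  €145000 × 24% = €34800
  → €37700

€37700 > €18360, so the ordinary income tax governs.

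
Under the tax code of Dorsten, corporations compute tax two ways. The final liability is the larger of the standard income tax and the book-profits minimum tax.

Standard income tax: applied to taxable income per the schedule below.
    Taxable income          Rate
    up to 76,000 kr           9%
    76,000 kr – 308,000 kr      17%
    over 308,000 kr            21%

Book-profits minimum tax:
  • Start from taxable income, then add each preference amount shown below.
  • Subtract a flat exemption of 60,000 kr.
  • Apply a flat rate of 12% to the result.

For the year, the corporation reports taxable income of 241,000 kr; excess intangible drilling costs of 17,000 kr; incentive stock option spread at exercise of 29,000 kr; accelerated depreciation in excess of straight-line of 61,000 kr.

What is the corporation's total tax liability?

Standard income tax:
  76,000 kr × 9% = 6,840 kr
  165,000 kr × 17% = 28,050 kr
  → 34,890 kr

Book-profits minimum tax:
  Adjusted income: 241,000 kr + 17,000 kr + 29,000 kr + 61,000 kr = 348,000 kr
  Less exemption 60,000 kr → base 288,000 kr
  288,000 kr × 12% = 34,560 kr

34,890 kr > 34,560 kr, so the standard income tax governs.

34,890 kr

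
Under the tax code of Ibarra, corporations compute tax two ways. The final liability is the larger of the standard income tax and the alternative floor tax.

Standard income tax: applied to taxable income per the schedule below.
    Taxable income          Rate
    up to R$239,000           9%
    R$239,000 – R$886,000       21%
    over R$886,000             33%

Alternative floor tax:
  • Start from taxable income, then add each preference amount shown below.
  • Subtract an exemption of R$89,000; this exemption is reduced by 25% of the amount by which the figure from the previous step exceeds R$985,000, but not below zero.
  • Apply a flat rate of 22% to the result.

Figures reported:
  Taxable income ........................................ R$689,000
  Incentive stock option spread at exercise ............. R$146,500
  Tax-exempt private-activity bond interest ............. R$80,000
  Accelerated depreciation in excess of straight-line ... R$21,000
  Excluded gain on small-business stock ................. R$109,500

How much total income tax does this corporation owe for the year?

R$213,895

Standard income tax:
  R$239,000 × 9% = R$21,510
  R$450,000 × 21% = R$94,500
  → R$116,010

Alternative floor tax:
  Adjusted income: R$689,000 + R$146,500 + R$80,000 + R$21,000 + R$109,500 = R$1,046,000
  Exemption: R$89,000 − 25% × (R$1,046,000 − R$985,000) = R$89,000 − R$15,250 = R$73,750
  Base: R$1,046,000 − R$73,750 = R$972,250
  R$972,250 × 22% = R$213,895

R$213,895 > R$116,010, so the alternative floor tax is the binding amount.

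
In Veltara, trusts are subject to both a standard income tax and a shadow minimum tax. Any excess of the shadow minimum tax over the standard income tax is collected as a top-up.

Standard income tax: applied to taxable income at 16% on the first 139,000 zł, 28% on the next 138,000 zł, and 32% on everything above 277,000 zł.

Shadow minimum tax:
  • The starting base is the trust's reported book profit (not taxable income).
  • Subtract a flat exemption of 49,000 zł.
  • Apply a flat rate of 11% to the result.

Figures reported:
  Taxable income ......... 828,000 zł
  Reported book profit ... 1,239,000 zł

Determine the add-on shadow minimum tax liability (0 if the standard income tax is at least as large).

0 zł

Standard income tax:
  139,000 zł × 16% = 22,240 zł
  138,000 zł × 28% = 38,640 zł
  551,000 zł × 32% = 176,320 zł
  → 237,200 zł

Shadow minimum tax:
  Base (reported book profit): 1,239,000 zł
  Less exemption 49,000 zł → base 1,190,000 zł
  1,190,000 zł × 11% = 130,900 zł

130,900 zł ≤ 237,200 zł, so no add-on is due.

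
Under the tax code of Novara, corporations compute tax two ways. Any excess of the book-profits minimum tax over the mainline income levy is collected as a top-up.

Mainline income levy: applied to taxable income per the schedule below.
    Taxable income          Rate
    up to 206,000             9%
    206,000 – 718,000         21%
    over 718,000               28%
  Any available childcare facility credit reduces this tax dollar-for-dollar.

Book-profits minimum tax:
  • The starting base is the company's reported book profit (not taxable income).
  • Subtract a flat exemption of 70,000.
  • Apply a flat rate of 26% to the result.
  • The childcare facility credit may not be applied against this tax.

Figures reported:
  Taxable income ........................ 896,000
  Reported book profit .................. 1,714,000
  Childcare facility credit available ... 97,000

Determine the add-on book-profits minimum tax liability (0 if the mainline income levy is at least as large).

Mainline income levy:
  206,000 × 9% = 18,540
  512,000 × 21% = 107,520
  178,000 × 28% = 49,840
  → 175,900
  Less childcare facility credit 97,000 → 78,900

Book-profits minimum tax:
  Base (reported book profit): 1,714,000
  Less exemption 70,000 → base 1,644,000
  1,644,000 × 26% = 427,440

Excess of book-profits minimum tax over mainline income levy: 427,440 − 78,900 = 348,540.

348,540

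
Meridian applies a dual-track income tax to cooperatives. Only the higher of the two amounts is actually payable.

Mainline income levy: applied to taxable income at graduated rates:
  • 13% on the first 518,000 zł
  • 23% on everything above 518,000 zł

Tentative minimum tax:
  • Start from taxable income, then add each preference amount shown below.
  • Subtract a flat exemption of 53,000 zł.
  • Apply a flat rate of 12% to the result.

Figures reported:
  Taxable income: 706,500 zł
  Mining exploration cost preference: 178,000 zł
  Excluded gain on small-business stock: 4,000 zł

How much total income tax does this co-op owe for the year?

Mainline income levy:
  518,000 zł × 13% = 67,340 zł
  188,500 zł × 23% = 43,355 zł
  → 110,695 zł

Tentative minimum tax:
  Adjusted income: 706,500 zł + 178,000 zł + 4,000 zł = 888,500 zł
  Less exemption 53,000 zł → base 835,500 zł
  835,500 zł × 12% = 100,260 zł

110,695 zł > 100,260 zł, so the mainline income levy governs.

110,695 zł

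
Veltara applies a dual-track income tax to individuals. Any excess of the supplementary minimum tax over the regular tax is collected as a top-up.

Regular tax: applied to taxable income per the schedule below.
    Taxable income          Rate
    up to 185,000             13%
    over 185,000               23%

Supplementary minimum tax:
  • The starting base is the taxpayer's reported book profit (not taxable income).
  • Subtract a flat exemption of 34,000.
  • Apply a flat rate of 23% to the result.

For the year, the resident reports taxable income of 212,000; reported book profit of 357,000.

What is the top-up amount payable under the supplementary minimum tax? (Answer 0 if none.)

44,030

Supplementary minimum tax:
  Base (reported book profit): 357,000
  Less exemption 34,000 → base 323,000
  323,000 × 23% = 74,290

Regular tax:
  185,000 × 13% = 24,050
  27,000 × 23% = 6,210
  → 30,260

Excess of supplementary minimum tax over regular tax: 74,290 − 30,260 = 44,030.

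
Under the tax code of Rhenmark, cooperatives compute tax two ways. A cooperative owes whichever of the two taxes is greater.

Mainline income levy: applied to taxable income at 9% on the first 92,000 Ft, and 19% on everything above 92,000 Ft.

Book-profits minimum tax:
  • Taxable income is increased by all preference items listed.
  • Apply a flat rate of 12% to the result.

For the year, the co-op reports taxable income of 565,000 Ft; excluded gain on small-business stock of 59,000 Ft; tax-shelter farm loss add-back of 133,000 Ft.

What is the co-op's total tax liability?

98,150 Ft

Mainline income levy:
  92,000 Ft × 9% = 8,280 Ft
  473,000 Ft × 19% = 89,870 Ft
  → 98,150 Ft

Book-profits minimum tax:
  Adjusted income: 565,000 Ft + 59,000 Ft + 133,000 Ft = 757,000 Ft
  757,000 Ft × 12% = 90,840 Ft

98,150 Ft > 90,840 Ft, so the mainline income levy governs.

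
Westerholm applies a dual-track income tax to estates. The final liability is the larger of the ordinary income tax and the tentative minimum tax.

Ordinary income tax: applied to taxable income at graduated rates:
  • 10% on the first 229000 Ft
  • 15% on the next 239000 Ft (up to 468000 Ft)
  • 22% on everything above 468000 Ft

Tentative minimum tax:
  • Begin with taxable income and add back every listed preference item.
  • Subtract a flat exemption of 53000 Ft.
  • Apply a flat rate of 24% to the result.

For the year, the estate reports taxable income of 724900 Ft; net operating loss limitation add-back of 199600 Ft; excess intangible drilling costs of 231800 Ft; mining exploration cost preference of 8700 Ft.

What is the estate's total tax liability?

Ordinary income tax:
  229000 Ft × 10% = 22900 Ft
  239000 Ft × 15% = 35850 Ft
  256900 Ft × 22% = 56518 Ft
  → 115268 Ft

Tentative minimum tax:
  Adjusted income: 724900 Ft + 199600 Ft + 231800 Ft + 8700 Ft = 1165000 Ft
  Less exemption 53000 Ft → base 1112000 Ft
  1112000 Ft × 24% = 266880 Ft

266880 Ft > 115268 Ft, so the tentative minimum tax is the binding amount.

266880 Ft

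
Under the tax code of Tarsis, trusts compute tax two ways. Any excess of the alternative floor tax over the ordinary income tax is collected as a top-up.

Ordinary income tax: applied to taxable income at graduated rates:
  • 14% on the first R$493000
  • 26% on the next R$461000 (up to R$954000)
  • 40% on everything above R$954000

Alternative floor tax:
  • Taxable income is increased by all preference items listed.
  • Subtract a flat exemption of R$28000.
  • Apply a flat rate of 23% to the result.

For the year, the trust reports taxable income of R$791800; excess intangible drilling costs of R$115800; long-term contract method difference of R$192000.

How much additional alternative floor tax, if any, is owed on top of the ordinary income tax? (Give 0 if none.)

Alternative floor tax:
  Adjusted income: R$791800 + R$115800 + R$192000 = R$1099600
  Less exemption R$28000 → base R$1071600
  R$1071600 × 23% = R$246468

Ordinary income tax:
  R$493000 × 14% = R$69020
  R$298800 × 26% = R$77688
  → R$146708

Excess of alternative floor tax over ordinary income tax: R$246468 − R$146708 = R$99760.

R$99760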